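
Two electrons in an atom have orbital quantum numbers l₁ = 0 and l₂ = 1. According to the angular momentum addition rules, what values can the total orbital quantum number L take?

Angular momentum addition gives L = |l₁ − l₂|, …, l₁ + l₂.
L ∈ {1}.

L = 1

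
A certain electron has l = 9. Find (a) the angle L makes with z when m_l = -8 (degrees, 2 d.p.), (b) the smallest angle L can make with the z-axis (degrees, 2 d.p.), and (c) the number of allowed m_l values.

θ(m_l=-8) ≈ 147.49°; θ_min ≈ 18.43°; 19 values

For m_l = -8: cos θ = -8/√90, θ ≈ 147.49°.
cos θ_min = 9/√90, so θ_min ≈ 18.43°.
There are 2l+1 = 19 values of m_l.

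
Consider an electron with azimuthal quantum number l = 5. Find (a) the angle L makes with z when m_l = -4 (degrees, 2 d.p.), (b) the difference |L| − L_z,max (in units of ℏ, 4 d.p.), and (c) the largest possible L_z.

For m_l = -4: cos θ = -4/√30, θ ≈ 136.91°.
|L| − L_z,max = (√30 − 5)ℏ ≈ 0.4772ℏ.
L_z,max = lℏ = 5ℏ.

θ(m_l=-4) ≈ 136.91°; |L|−L_z,max ≈ 0.4772ℏ; L_z,max = 5ℏ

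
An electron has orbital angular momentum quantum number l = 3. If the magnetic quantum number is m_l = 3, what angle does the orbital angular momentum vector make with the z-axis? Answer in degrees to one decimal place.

|L|² = l(l+1)ℏ² = 12ℏ², so |L| = 2√3 ℏ.
L_z = m_l ℏ = 3ℏ.
cos θ = L_z/|L| = 3/√12, so θ ≈ 30.0°.

θ ≈ 30.0°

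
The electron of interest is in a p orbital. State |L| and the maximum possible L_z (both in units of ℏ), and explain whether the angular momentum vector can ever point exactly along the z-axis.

No: L_z,max = 1ℏ < |L| = √2 ℏ ≈ 1.414ℏ

For a p orbital, l = 1.
|L| = √2 ℏ ≈ 1.4142ℏ, while L_z,max = lℏ = 1ℏ.
Since |L| > L_z,max, the vector can never point exactly along z; the closest it comes is θ_min = arccos(1/√2) ≈ 45.0°.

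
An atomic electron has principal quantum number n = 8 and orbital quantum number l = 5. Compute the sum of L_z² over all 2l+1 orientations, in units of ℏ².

The allowed m_l values are -5, -4, -3, -2, -1, 0, 1, 2, 3, 4, 5.
Summing m² from −5 to 5: Σ m_l² = 110.

Σ(L_z)² = 110 ℏ²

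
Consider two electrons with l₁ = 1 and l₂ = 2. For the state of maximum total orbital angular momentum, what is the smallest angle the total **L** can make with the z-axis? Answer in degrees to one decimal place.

θ_min ≈ 30.0°

L runs from |1 − 2| = 1 to 1 + 2 = 3.
Allowed values: L = 1, 2, 3.
The maximum is L = 3, with |L_tot| = ℏ√(3·4) = 2√3 ℏ.
The minimum angle with z is arccos(3/√12) ≈ 30.0°.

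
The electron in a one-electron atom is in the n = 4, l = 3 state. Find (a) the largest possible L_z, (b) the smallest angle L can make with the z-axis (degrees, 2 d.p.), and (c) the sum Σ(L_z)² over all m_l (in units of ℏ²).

L_z,max = lℏ = 3ℏ.
cos θ_min = 3/√12, so θ_min ≈ 30.00°.
Σ m_l² = 28, so Σ(L_z)² = 28 ℏ².

L_z,max = 3ℏ; θ_min ≈ 30.00°; Σ(L_z)² = 28 ℏ²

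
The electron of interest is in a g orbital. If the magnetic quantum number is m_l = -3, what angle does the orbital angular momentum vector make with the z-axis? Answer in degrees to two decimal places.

A g state has l = 4.
|L|² = l(l+1)ℏ² = 20ℏ², so |L| = 2√5 ℏ.
L_z = m_l ℏ = −3ℏ.
cos θ = L_z/|L| = -3/√20, so θ ≈ 132.13°.

θ ≈ 132.13°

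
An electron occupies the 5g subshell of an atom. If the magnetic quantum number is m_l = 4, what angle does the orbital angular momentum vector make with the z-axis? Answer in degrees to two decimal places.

θ ≈ 26.57°

5g means n = 5, l = 4.
|L| = √(l(l+1)) ℏ = 2√5 ℏ.
L_z = m_l ℏ = 4ℏ.
cos θ = L_z/|L| = 4/√20, so θ ≈ 26.57°.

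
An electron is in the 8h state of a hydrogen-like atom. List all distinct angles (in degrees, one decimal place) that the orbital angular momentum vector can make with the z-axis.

θ ∈ {24.1°, 43.1°, 56.8°, 68.6°, 79.5°, 90.0°, 100.5°, 111.4°, 123.2°, 136.9°, 155.9°}

For 8h, l = 5.
|L| = ℏ√(l(l+1)) = √30 ℏ.
cos θ = m_l/√30 for each m_l ∈ {-5, -4, -3, -2, -1, 0, 1, 2, 3, 4, 5}.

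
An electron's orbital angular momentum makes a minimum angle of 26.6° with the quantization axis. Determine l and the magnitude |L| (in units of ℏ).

l = 4, |L| = 2√5 ℏ ≈ 4.472ℏ

cos θ_min = l/√(l(l+1)) = √(l/(l+1)), so l/(l+1) = cos²(26.6°) = 0.7995.
l = cos²θ/sin²θ ≈ 4.
Then |L| = ℏ√(4·5) = 2√5 ℏ.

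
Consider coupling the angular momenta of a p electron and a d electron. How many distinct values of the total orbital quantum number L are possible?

By the triangle rule, |l₁ − l₂| ≤ L ≤ l₁ + l₂.
So L can be 1, 2, 3.
That is 3 values.

3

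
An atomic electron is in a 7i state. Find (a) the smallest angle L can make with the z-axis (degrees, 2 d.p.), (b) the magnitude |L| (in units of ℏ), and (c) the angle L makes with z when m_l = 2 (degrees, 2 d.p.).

θ_min ≈ 22.21°; |L| = √42 ℏ ≈ 6.481ℏ; θ(m_l=2) ≈ 72.02°

7i means n = 7, l = 6.
cos θ_min = 6/√42, so θ_min ≈ 22.21°.
|L| = ℏ√(6·7) = √42 ℏ ≈ 6.481ℏ.
For m_l = 2: cos θ = 2/√42, θ ≈ 72.02°.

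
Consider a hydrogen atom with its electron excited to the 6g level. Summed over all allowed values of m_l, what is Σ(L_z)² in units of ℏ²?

The 6g level has l = 4.
The allowed m_l values are -4, -3, -2, -1, 0, 1, 2, 3, 4.
Summing m² from −4 to 4: Σ m_l² = 60.

Σ(L_z)² = 60 ℏ²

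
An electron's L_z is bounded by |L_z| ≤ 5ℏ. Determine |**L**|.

Since max m_l = l, l = 5.
|L| = ℏ√(l(l+1)) = √30 ℏ.

|L| = √30 ℏ ≈ 5.477ℏ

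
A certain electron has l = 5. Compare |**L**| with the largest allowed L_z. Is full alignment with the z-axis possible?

|L| = √30 ℏ ≈ 5.4772ℏ, while L_z,max = lℏ = 5ℏ.
Since |L| > L_z,max, the vector can never point exactly along z; the closest it comes is θ_min = arccos(5/√30) ≈ 24.1°.

No: L_z,max = 5ℏ < |L| = √30 ℏ ≈ 5.477ℏ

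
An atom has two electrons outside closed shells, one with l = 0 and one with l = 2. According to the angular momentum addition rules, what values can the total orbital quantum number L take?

L = 2

The total orbital quantum number L ranges from |l₁ − l₂| to l₁ + l₂ in integer steps.
L ∈ {2}.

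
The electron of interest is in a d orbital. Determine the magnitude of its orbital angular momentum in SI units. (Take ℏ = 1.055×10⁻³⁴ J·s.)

A d state has l = 2.
|L| = ℏ√(l(l+1)) = ℏ√(2·3) = √6 ℏ
Numerically, |L| = 2.449 × (1.055×10⁻³⁴ J·s) = 2.584×10⁻³⁴ J·s.

|L| = 2.584×10⁻³⁴ J·s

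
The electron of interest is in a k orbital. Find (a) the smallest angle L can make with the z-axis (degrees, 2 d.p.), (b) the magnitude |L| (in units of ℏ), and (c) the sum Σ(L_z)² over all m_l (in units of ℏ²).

The letter k corresponds to l = 7.
cos θ_min = 7/√56, so θ_min ≈ 20.70°.
|L| = ℏ√(7·8) = 2√14 ℏ ≈ 7.483ℏ.
Σ m_l² = 280, so Σ(L_z)² = 280 ℏ².

θ_min ≈ 20.70°; |L| = 2√14 ℏ ≈ 7.483ℏ; Σ(L_z)² = 280 ℏ²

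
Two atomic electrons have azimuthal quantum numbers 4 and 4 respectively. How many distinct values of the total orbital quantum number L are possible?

L runs from |4 − 4| = 0 to 4 + 4 = 8.
Allowed values: L = 0, 1, 2, 3, 4, 5, 6, 7, 8.
That is 9 values.

9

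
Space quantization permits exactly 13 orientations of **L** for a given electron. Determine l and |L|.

l = 6, |L| = √42 ℏ ≈ 6.481ℏ

Since there are 2l+1 = 13 values of m_l, l = 6.
Then |L| = √(l(l+1)) ℏ = √42 ℏ.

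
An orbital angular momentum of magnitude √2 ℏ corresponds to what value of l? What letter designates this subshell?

|L| = ℏ√(l(l+1)), so l(l+1) = 2.
Solving: l = 1.

l = 1 (p orbital)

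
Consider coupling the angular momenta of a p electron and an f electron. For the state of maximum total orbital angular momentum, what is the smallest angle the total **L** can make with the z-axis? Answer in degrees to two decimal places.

L runs from |1 − 3| = 2 to 1 + 3 = 4.
L ∈ {2, 3, 4}.
The maximum is L = 4, with |L_tot| = ℏ√(4·5) = 2√5 ℏ.
The minimum angle with z is arccos(4/√20) ≈ 26.57°.

θ_min ≈ 26.57°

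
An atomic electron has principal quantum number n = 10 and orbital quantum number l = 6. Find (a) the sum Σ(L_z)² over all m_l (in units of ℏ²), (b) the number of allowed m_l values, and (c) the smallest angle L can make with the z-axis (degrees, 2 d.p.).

Σ m_l² = 182, so Σ(L_z)² = 182 ℏ².
There are 2l+1 = 13 values of m_l.
cos θ_min = 6/√42, so θ_min ≈ 22.21°.

Σ(L_z)² = 182 ℏ²; 13 values; θ_min ≈ 22.21°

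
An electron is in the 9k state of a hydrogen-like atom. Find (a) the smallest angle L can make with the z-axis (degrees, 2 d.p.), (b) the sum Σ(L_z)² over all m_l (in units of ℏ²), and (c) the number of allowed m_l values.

For 9k, l = 7.
cos θ_min = 7/√56, so θ_min ≈ 20.70°.
Σ m_l² = 280, so Σ(L_z)² = 280 ℏ².
There are 2l+1 = 15 values of m_l.

θ_min ≈ 20.70°; Σ(L_z)² = 280 ℏ²; 15 values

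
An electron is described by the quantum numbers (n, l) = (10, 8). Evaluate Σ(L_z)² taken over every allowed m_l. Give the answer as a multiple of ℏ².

m_l ∈ {-8, -7, -6, -5, -4, -3, -2, -1, 0, 1, 2, 3, 4, 5, 6, 7, 8}.
Σ m_l² = l(l+1)(2l+1)/3 = 8·9·17/3 = 408.

Σ(L_z)² = 408 ℏ²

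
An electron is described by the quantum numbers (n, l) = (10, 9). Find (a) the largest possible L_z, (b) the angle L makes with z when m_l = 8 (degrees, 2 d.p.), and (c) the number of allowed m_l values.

L_z,max = 9ℏ; θ(m_l=8) ≈ 32.51°; 19 values

L_z,max = lℏ = 9ℏ.
For m_l = 8: cos θ = 8/√90, θ ≈ 32.51°.
There are 2l+1 = 19 values of m_l.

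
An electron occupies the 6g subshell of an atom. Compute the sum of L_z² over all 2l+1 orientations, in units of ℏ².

Σ(L_z)² = 60 ℏ²

For 6g, l = 4.
m_l ∈ {-4, -3, -2, -1, 0, 1, 2, 3, 4}.
Σ m_l² = l(l+1)(2l+1)/3 = 4·5·9/3 = 60.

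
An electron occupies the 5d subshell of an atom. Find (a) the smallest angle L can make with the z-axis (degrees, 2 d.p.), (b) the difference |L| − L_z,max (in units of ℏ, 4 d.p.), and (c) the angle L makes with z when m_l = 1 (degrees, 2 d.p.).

θ_min ≈ 35.26°; |L|−L_z,max ≈ 0.4495ℏ; θ(m_l=1) ≈ 65.91°

The 5d subshell has l = 2.
cos θ_min = 2/√6, so θ_min ≈ 35.26°.
|L| − L_z,max = (√6 − 2)ℏ ≈ 0.4495ℏ.
For m_l = 1: cos θ = 1/√6, θ ≈ 65.91°.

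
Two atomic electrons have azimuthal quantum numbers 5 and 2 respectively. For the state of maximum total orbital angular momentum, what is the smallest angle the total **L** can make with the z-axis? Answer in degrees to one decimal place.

By the triangle rule, |l₁ − l₂| ≤ L ≤ l₁ + l₂.
So L can be 3, 4, 5, 6, 7.
The maximum is L = 7, with |L_tot| = ℏ√(7·8) = 2√14 ℏ.
The minimum angle with z is arccos(7/√56) ≈ 20.7°.

θ_min ≈ 20.7°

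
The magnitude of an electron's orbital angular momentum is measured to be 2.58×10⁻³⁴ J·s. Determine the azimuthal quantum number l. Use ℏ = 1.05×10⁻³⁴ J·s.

l = 2

|L|/ℏ = (2.58×10⁻³⁴)/(1.05×10⁻³⁴) ≈ 2.457.
l(l+1) ≈ 2.457² ≈ 6.04, so l = 2.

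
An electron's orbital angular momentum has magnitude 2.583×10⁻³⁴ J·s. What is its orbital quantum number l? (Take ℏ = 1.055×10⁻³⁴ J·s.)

In units of ℏ, |L| ≈ 2.448.
l(l+1) ≈ 2.448² ≈ 5.99, so l = 2.

l = 2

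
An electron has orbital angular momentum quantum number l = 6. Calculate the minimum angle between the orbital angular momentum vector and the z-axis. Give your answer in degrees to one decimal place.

θ_min ≈ 22.2°

|L| = √(l(l+1)) ℏ = √42 ℏ.
The smallest angle corresponds to the largest L_z, i.e. m_l = l = 6, giving L_z = 6ℏ.
cos θ_min = 6/√42, so θ_min ≈ 22.2°.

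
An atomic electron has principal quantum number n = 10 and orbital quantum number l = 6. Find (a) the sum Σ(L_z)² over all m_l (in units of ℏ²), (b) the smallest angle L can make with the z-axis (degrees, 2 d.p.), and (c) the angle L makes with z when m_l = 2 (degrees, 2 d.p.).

Σ(L_z)² = 182 ℏ²; θ_min ≈ 22.21°; θ(m_l=2) ≈ 72.02°

Σ m_l² = 182, so Σ(L_z)² = 182 ℏ².
cos θ_min = 6/√42, so θ_min ≈ 22.21°.
For m_l = 2: cos θ = 2/√42, θ ≈ 72.02°.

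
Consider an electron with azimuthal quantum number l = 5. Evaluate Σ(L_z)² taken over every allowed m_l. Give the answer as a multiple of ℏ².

m_l ∈ {-5, -4, -3, -2, -1, 0, 1, 2, 3, 4, 5}.
Summing m² from −5 to 5: Σ m_l² = 110.

Σ(L_z)² = 110 ℏ²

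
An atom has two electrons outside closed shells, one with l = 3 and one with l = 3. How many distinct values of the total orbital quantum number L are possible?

7

Angular momentum addition gives L = |l₁ − l₂|, …, l₁ + l₂.
L ∈ {0, 1, 2, 3, 4, 5, 6}.
That is 7 values.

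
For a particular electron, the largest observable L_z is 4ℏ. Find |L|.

|L| = 2√5 ℏ ≈ 4.472ℏ

The maximum L_z equals lℏ, giving l = 4.
|L| = √(l(l+1)) ℏ = 2√5 ℏ.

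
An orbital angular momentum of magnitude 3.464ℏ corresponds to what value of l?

l = 3

Since |L|² = l(l+1)ℏ², l(l+1) = 12.
Solving: l = 3.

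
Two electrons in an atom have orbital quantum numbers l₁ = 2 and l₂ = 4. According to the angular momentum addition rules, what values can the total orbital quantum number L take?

Angular momentum addition gives L = |l₁ − l₂|, …, l₁ + l₂.
Allowed values: L = 2, 3, 4, 5, 6.

L = 2, 3, 4, 5, 6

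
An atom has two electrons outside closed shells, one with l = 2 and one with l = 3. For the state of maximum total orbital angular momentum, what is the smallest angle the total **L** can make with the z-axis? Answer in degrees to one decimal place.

By the triangle rule, |l₁ − l₂| ≤ L ≤ l₁ + l₂.
So L can be 1, 2, 3, 4, 5.
The maximum is L = 5, with |L_tot| = ℏ√(5·6) = √30 ℏ.
The minimum angle with z is arccos(5/√30) ≈ 24.1°.

θ_min ≈ 24.1°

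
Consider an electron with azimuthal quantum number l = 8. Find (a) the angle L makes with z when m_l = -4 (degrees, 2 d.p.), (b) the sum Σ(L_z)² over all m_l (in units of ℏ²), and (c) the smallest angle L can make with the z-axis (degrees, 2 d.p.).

θ(m_l=-4) ≈ 118.13°; Σ(L_z)² = 408 ℏ²; θ_min ≈ 19.47°

For m_l = -4: cos θ = -4/√72, θ ≈ 118.13°.
Σ m_l² = 408, so Σ(L_z)² = 408 ℏ².
cos θ_min = 8/√72, so θ_min ≈ 19.47°.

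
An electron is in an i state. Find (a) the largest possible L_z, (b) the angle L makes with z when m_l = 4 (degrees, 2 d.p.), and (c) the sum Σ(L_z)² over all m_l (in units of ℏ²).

The letter i corresponds to l = 6.
L_z,max = lℏ = 6ℏ.
For m_l = 4: cos θ = 4/√42, θ ≈ 51.89°.
Σ m_l² = 182, so Σ(L_z)² = 182 ℏ².

L_z,max = 6ℏ; θ(m_l=4) ≈ 51.89°; Σ(L_z)² = 182 ℏ²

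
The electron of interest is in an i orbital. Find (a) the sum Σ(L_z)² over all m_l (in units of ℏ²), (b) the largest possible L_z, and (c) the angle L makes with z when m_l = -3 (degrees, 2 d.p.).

Σ(L_z)² = 182 ℏ²; L_z,max = 6ℏ; θ(m_l=-3) ≈ 117.58°

I corresponds to l = 6.
Σ m_l² = 182, so Σ(L_z)² = 182 ℏ².
L_z,max = lℏ = 6ℏ.
For m_l = -3: cos θ = -3/√42, θ ≈ 117.58°.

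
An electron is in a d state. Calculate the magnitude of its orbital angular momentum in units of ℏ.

For a d orbital, l = 2.
|L| = ℏ√(l(l+1)) = ℏ√(2·3) = √6 ℏ

|L| = √6 ℏ ≈ 2.449ℏ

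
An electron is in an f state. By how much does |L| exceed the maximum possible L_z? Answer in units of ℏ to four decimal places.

|L| − L_z,max ≈ 0.4641ℏ

F corresponds to l = 3.
|L| = 2√3 ℏ ≈ 3.4641ℏ, while L_z,max = lℏ = 3ℏ.
The difference is (2√3 − 3)ℏ ≈ 0.4641ℏ.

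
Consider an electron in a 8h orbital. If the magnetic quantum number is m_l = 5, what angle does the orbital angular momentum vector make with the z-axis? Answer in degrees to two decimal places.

The 8h subshell has l = 5.
|L|² = l(l+1)ℏ² = 30ℏ², so |L| = √30 ℏ.
L_z = m_l ℏ = 5ℏ.
cos θ = L_z/|L| = 5/√30, so θ ≈ 24.09°.

θ ≈ 24.09°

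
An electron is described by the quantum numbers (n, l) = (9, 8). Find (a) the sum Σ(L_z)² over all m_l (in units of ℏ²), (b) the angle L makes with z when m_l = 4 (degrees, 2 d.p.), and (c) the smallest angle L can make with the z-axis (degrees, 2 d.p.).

Σ(L_z)² = 408 ℏ²; θ(m_l=4) ≈ 61.87°; θ_min ≈ 19.47°

Σ m_l² = 408, so Σ(L_z)² = 408 ℏ².
For m_l = 4: cos θ = 4/√72, θ ≈ 61.87°.
cos θ_min = 8/√72, so θ_min ≈ 19.47°.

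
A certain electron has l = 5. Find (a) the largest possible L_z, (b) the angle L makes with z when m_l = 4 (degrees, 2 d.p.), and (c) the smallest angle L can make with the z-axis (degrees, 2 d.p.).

L_z,max = lℏ = 5ℏ.
For m_l = 4: cos θ = 4/√30, θ ≈ 43.09°.
cos θ_min = 5/√30, so θ_min ≈ 24.09°.

L_z,max = 5ℏ; θ(m_l=4) ≈ 43.09°; θ_min ≈ 24.09°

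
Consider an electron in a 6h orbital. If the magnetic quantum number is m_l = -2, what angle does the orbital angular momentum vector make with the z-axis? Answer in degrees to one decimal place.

6h means n = 6, l = 5.
|L|² = l(l+1)ℏ² = 30ℏ², so |L| = √30 ℏ.
L_z = m_l ℏ = −2ℏ.
cos θ = L_z/|L| = -2/√30, so θ ≈ 111.4°.

θ ≈ 111.4°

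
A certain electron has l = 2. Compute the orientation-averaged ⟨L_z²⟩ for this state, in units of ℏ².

The allowed m_l values are -2, -1, 0, 1, 2.
⟨L_z²⟩ = ℏ²·l(l+1)/3 = 2ℏ².

⟨L_z²⟩ = 2 ℏ²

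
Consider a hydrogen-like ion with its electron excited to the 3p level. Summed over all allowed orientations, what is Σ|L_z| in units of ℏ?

Σ|L_z| = 2 ℏ

The 3p level has l = 1.
m_l ∈ {-1, 0, 1}.
Σ|m_l| = 2·1(1+1)/2 = 2.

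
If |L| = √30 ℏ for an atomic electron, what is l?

(|L|/ℏ)² = l(l+1) = 30.
The positive root is l = 5.

l = 5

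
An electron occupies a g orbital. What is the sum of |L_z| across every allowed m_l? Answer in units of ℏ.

Σ|L_z| = 20 ℏ

The letter g corresponds to l = 4.
m_l runs from −4 to 4, i.e. {-4, -3, -2, -1, 0, 1, 2, 3, 4}.
Σ|m_l| = 2·4(4+1)/2 = 20.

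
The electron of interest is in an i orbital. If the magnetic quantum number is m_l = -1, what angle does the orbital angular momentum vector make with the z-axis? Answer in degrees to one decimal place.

θ ≈ 98.9°

For an i orbital, l = 6.
|L|² = l(l+1)ℏ² = 42ℏ², so |L| = √42 ℏ.
L_z = m_l ℏ = −1ℏ.
cos θ = L_z/|L| = -1/√42, so θ ≈ 98.9°.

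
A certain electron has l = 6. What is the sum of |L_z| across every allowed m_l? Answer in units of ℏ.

m_l runs from −6 to 6, i.e. {-6, -5, -4, -3, -2, -1, 0, 1, 2, 3, 4, 5, 6}.
Σ|m_l| = l(l+1) = 42.

Σ|L_z| = 42 ℏ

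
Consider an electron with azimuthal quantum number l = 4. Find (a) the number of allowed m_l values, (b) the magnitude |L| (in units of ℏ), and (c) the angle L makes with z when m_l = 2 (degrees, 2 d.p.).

There are 2l+1 = 9 values of m_l.
|L| = ℏ√(4·5) = 2√5 ℏ ≈ 4.472ℏ.
For m_l = 2: cos θ = 2/√20, θ ≈ 63.43°.

9 values; |L| = 2√5 ℏ ≈ 4.472ℏ; θ(m_l=2) ≈ 63.43°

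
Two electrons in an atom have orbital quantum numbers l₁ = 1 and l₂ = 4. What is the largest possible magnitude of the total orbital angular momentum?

|L_tot|_max = √30 ℏ ≈ 5.477ℏ

By the triangle rule, |l₁ − l₂| ≤ L ≤ l₁ + l₂.
L ∈ {3, 4, 5}.
The largest magnitude corresponds to L = 5: |L_tot| = ℏ√(5·6) = √30 ℏ.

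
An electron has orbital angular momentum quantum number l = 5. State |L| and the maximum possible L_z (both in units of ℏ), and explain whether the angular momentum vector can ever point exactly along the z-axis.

No: L_z,max = 5ℏ < |L| = √30 ℏ ≈ 5.477ℏ

|L| = √30 ℏ ≈ 5.4772ℏ, while L_z,max = lℏ = 5ℏ.
Since |L| > L_z,max, the vector can never point exactly along z; the closest it comes is θ_min = arccos(5/√30) ≈ 24.1°.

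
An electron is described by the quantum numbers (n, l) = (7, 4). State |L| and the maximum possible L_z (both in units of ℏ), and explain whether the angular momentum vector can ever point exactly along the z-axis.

|L| = 2√5 ℏ ≈ 4.4721ℏ, while L_z,max = lℏ = 4ℏ.
Since |L| > L_z,max, the vector can never point exactly along z; the closest it comes is θ_min = arccos(4/√20) ≈ 26.6°.

No: L_z,max = 4ℏ < |L| = 2√5 ℏ ≈ 4.472ℏ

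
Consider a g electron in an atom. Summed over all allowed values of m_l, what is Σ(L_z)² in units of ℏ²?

Σ(L_z)² = 60 ℏ²

The letter g corresponds to l = 4.
m_l ∈ {-4, -3, -2, -1, 0, 1, 2, 3, 4}.
Summing m² from −4 to 4: Σ m_l² = 60.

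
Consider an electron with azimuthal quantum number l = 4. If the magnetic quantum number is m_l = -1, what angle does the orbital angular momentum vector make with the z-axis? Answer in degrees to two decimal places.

|L|² = l(l+1)ℏ² = 20ℏ², so |L| = 2√5 ℏ.
L_z = m_l ℏ = −1ℏ.
cos θ = L_z/|L| = -1/√20, so θ ≈ 102.92°.

θ ≈ 102.92°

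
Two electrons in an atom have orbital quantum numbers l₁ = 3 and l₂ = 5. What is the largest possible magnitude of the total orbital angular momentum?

|L_tot|_max = 6√2 ℏ ≈ 8.485ℏ

By the triangle rule, |l₁ − l₂| ≤ L ≤ l₁ + l₂.
Allowed values: L = 2, 3, 4, 5, 6, 7, 8.
The largest magnitude corresponds to L = 8: |L_tot| = ℏ√(8·9) = 6√2 ℏ.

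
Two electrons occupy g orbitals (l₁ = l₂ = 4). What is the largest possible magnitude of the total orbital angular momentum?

By the triangle rule, |l₁ − l₂| ≤ L ≤ l₁ + l₂.
So L can be 0, 1, 2, 3, 4, 5, 6, 7, 8.
The largest magnitude corresponds to L = 8: |L_tot| = ℏ√(8·9) = 6√2 ℏ.

|L_tot|_max = 6√2 ℏ ≈ 8.485ℏ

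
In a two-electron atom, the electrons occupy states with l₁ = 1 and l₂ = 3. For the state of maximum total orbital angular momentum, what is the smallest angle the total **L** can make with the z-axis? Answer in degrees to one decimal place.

θ_min ≈ 26.6°

By the triangle rule, |l₁ − l₂| ≤ L ≤ l₁ + l₂.
L ∈ {2, 3, 4}.
The maximum is L = 4, with |L_tot| = ℏ√(4·5) = 2√5 ℏ.
The minimum angle with z is arccos(4/√20) ≈ 26.6°.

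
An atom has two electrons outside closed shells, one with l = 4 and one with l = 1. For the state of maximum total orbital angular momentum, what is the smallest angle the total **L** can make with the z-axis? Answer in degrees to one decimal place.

L runs from |4 − 1| = 3 to 4 + 1 = 5.
L ∈ {3, 4, 5}.
The maximum is L = 5, with |L_tot| = ℏ√(5·6) = √30 ℏ.
The minimum angle with z is arccos(5/√30) ≈ 24.1°.

θ_min ≈ 24.1°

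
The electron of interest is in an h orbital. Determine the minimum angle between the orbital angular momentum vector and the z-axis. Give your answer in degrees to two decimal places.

θ_min ≈ 24.09°

For an h orbital, l = 5.
|L| = √(l(l+1)) ℏ = √30 ℏ.
The smallest angle corresponds to the largest L_z, i.e. m_l = l = 5, giving L_z = 5ℏ.
cos θ_min = 5/√30, so θ_min ≈ 24.09°.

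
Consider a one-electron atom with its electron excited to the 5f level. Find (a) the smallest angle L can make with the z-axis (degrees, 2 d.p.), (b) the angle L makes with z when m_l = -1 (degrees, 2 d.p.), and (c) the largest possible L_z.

The 5f level has l = 3.
cos θ_min = 3/√12, so θ_min ≈ 30.00°.
For m_l = -1: cos θ = -1/√12, θ ≈ 106.78°.
L_z,max = lℏ = 3ℏ.

θ_min ≈ 30.00°; θ(m_l=-1) ≈ 106.78°; L_z,max = 3ℏ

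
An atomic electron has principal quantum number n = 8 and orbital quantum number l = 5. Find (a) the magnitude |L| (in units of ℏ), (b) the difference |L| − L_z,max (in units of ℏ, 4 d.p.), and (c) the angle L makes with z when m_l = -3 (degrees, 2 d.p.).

|L| = ℏ√(5·6) = √30 ℏ ≈ 5.477ℏ.
|L| − L_z,max = (√30 − 5)ℏ ≈ 0.4772ℏ.
For m_l = -3: cos θ = -3/√30, θ ≈ 123.21°.

|L| = √30 ℏ ≈ 5.477ℏ; |L|−L_z,max ≈ 0.4772ℏ; θ(m_l=-3) ≈ 123.21°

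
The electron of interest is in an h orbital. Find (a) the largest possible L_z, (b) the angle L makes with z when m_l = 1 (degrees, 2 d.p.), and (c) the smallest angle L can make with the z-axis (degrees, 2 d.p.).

An h state has l = 5.
L_z,max = lℏ = 5ℏ.
For m_l = 1: cos θ = 1/√30, θ ≈ 79.48°.
cos θ_min = 5/√30, so θ_min ≈ 24.09°.

L_z,max = 5ℏ; θ(m_l=1) ≈ 79.48°; θ_min ≈ 24.09°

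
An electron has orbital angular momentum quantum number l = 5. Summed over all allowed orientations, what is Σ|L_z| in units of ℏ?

Σ|L_z| = 30 ℏ

m_l runs from −5 to 5, i.e. {-5, -4, -3, -2, -1, 0, 1, 2, 3, 4, 5}.
Σ|m_l| = l(l+1) = 30.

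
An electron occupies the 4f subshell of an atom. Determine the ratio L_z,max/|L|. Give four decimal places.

L_z,max/|L| = 0.8660

4f means n = 4, l = 3.
|L| = 2√3 ℏ ≈ 3.4641ℏ, while L_z,max = lℏ = 3ℏ.
L_z,max/|L| = 3/√12 = 0.8660.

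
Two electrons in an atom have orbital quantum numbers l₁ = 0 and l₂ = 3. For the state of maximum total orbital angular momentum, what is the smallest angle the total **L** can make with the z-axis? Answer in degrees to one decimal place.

L runs from |0 − 3| = 3 to 0 + 3 = 3.
L ∈ {3}.
The maximum is L = 3, with |L_tot| = ℏ√(3·4) = 2√3 ℏ.
The minimum angle with z is arccos(3/√12) ≈ 30.0°.

θ_min ≈ 30.0°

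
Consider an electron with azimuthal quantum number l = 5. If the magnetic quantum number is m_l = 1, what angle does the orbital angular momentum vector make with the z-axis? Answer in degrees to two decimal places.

|L|² = l(l+1)ℏ² = 30ℏ², so |L| = √30 ℏ.
L_z = m_l ℏ = 1ℏ.
cos θ = L_z/|L| = 1/√30, so θ ≈ 79.48°.

θ ≈ 79.48°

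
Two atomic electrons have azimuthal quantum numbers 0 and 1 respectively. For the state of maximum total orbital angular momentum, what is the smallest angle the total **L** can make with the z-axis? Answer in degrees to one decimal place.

Angular momentum addition gives L = |l₁ − l₂|, …, l₁ + l₂.
So L can be 1.
The maximum is L = 1, with |L_tot| = ℏ√(1·2) = √2 ℏ.
The minimum angle with z is arccos(1/√2) ≈ 45.0°.

θ_min ≈ 45.0°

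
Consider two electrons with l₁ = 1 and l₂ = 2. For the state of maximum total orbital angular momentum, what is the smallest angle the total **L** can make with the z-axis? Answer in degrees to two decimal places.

θ_min ≈ 30.00°

By the triangle rule, |l₁ − l₂| ≤ L ≤ l₁ + l₂.
Allowed values: L = 1, 2, 3.
The maximum is L = 3, with |L_tot| = ℏ√(3·4) = 2√3 ℏ.
The minimum angle with z is arccos(3/√12) ≈ 30.00°.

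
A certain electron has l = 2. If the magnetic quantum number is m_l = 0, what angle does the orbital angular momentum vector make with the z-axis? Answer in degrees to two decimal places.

|L|² = l(l+1)ℏ² = 6ℏ², so |L| = √6 ℏ.
L_z = m_l ℏ = 0ℏ.
cos θ = L_z/|L| = 0/√6, so θ ≈ 90.00°.

θ ≈ 90.00°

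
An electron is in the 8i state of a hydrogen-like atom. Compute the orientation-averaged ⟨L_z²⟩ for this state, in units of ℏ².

⟨L_z²⟩ = 14 ℏ²

8i means n = 8, l = 6.
The allowed m_l values are -6, -5, -4, -3, -2, -1, 0, 1, 2, 3, 4, 5, 6.
⟨L_z²⟩ = ℏ²·l(l+1)/3 = 14ℏ².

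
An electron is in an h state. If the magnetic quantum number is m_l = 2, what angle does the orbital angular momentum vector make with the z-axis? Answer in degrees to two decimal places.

θ ≈ 68.58°

For an h orbital, l = 5.
|L|² = l(l+1)ℏ² = 30ℏ², so |L| = √30 ℏ.
L_z = m_l ℏ = 2ℏ.
cos θ = L_z/|L| = 2/√30, so θ ≈ 68.58°.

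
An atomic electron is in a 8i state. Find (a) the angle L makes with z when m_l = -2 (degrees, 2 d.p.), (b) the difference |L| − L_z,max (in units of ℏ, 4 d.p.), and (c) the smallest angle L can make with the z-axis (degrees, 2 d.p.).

For 8i, l = 6.
For m_l = -2: cos θ = -2/√42, θ ≈ 107.98°.
|L| − L_z,max = (√42 − 6)ℏ ≈ 0.4807ℏ.
cos θ_min = 6/√42, so θ_min ≈ 22.21°.

θ(m_l=-2) ≈ 107.98°; |L|−L_z,max ≈ 0.4807ℏ; θ_min ≈ 22.21°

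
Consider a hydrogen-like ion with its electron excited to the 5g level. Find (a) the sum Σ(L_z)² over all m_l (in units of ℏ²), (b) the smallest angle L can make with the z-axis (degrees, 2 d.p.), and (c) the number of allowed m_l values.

Σ(L_z)² = 60 ℏ²; θ_min ≈ 26.57°; 9 values

The 5g level has l = 4.
Σ m_l² = 60, so Σ(L_z)² = 60 ℏ².
cos θ_min = 4/√20, so θ_min ≈ 26.57°.
There are 2l+1 = 9 values of m_l.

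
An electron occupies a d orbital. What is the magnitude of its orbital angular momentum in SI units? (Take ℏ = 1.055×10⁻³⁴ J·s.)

For a d orbital, l = 2.
|L| = ℏ√(l(l+1)) = ℏ√(2·3) = √6 ℏ
Numerically, |L| = 2.449 × (1.055×10⁻³⁴ J·s) = 2.584×10⁻³⁴ J·s.

|L| = 2.584×10⁻³⁴ J·s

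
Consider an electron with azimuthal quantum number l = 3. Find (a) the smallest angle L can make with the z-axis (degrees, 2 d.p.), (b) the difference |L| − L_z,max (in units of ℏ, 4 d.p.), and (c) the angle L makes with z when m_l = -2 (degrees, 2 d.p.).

θ_min ≈ 30.00°; |L|−L_z,max ≈ 0.4641ℏ; θ(m_l=-2) ≈ 125.26°

cos θ_min = 3/√12, so θ_min ≈ 30.00°.
|L| − L_z,max = (2√3 − 3)ℏ ≈ 0.4641ℏ.
For m_l = -2: cos θ = -2/√12, θ ≈ 125.26°.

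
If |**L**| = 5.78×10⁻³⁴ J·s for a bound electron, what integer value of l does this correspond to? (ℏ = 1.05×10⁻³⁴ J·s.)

l = 5

|L|/ℏ = (5.78×10⁻³⁴)/(1.05×10⁻³⁴) ≈ 5.505.
l(l+1) ≈ 5.505² ≈ 30.30, so l = 5.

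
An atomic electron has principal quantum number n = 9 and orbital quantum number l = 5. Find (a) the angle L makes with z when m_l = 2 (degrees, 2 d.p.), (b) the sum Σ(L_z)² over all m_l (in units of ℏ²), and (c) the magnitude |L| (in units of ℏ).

θ(m_l=2) ≈ 68.58°; Σ(L_z)² = 110 ℏ²; |L| = √30 ℏ ≈ 5.477ℏ

For m_l = 2: cos θ = 2/√30, θ ≈ 68.58°.
Σ m_l² = 110, so Σ(L_z)² = 110 ℏ².
|L| = ℏ√(5·6) = √30 ℏ ≈ 5.477ℏ.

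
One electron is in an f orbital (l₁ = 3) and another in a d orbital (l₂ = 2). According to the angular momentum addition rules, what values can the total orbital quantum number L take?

L = 1, 2, 3, 4, 5

Angular momentum addition gives L = |l₁ − l₂|, …, l₁ + l₂.
L ∈ {1, 2, 3, 4, 5}.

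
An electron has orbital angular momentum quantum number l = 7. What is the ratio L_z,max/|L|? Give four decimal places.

L_z,max/|L| = 0.9354

|L| = 2√14 ℏ ≈ 7.4833ℏ, while L_z,max = lℏ = 7ℏ.
L_z,max/|L| = 7/√56 = 0.9354.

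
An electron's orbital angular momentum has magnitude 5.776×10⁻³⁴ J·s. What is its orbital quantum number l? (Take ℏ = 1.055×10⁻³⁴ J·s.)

l = 5

In units of ℏ, |L| ≈ 5.475.
(|L|/ℏ)² = l(l+1) ≈ 29.97 ⇒ l = 5.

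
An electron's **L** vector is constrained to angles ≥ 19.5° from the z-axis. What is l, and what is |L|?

cos θ_min = l/√(l(l+1)) = √(l/(l+1)), so l/(l+1) = cos²(19.5°) = 0.8886.
Solving: l = 8.
Then |L| = ℏ√(8·9) = 6√2 ℏ.

l = 8, |L| = 6√2 ℏ ≈ 8.485ℏ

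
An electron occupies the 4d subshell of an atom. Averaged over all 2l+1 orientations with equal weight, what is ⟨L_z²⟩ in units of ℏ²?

⟨L_z²⟩ = 2 ℏ²

The 4d subshell has l = 2.
The allowed m_l values are -2, -1, 0, 1, 2.
⟨L_z²⟩ = ℏ²·(Σ m_l²)/(2l+1) = ℏ²·10/5 = 2ℏ².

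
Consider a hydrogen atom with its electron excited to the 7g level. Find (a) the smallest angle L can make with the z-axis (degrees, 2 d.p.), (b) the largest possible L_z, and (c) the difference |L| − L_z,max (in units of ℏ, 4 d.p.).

θ_min ≈ 26.57°; L_z,max = 4ℏ; |L|−L_z,max ≈ 0.4721ℏ

The 7g level has l = 4.
cos θ_min = 4/√20, so θ_min ≈ 26.57°.
L_z,max = lℏ = 4ℏ.
|L| − L_z,max = (2√5 − 4)ℏ ≈ 0.4721ℏ.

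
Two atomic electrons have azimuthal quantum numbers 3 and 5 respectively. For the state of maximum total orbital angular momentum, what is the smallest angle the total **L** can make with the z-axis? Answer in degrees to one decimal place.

By the triangle rule, |l₁ − l₂| ≤ L ≤ l₁ + l₂.
Allowed values: L = 2, 3, 4, 5, 6, 7, 8.
The maximum is L = 8, with |L_tot| = ℏ√(8·9) = 6√2 ℏ.
The minimum angle with z is arccos(8/√72) ≈ 19.5°.

θ_min ≈ 19.5°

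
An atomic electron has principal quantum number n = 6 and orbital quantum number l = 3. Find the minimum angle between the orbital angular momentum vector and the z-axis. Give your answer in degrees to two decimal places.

|L|² = l(l+1)ℏ² = 12ℏ², so |L| = 2√3 ℏ.
The smallest angle corresponds to the largest L_z, i.e. m_l = l = 3, giving L_z = 3ℏ.
cos θ_min = 3/√12, so θ_min ≈ 30.00°.

θ_min ≈ 30.00°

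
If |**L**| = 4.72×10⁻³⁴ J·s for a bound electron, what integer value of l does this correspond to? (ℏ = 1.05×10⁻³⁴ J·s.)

l = 4

Dividing by ℏ: |L|/ℏ ≈ 4.495.
Set l(l+1) = 20.21; the integer solution is l = 4.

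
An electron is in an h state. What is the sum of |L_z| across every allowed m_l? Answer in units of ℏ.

Σ|L_z| = 30 ℏ

An h state has l = 5.
The allowed m_l values are -5, -4, -3, -2, -1, 0, 1, 2, 3, 4, 5.
Σ|m_l| = l(l+1) = 30.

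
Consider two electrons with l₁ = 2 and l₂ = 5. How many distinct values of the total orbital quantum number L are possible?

5

L runs from |2 − 5| = 3 to 2 + 5 = 7.
So L can be 3, 4, 5, 6, 7.
That is 5 values.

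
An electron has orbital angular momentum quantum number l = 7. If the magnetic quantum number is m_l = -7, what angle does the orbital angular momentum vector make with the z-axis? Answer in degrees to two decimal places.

θ ≈ 159.30°

|L|² = l(l+1)ℏ² = 56ℏ², so |L| = 2√14 ℏ.
L_z = m_l ℏ = −7ℏ.
cos θ = L_z/|L| = -7/√56, so θ ≈ 159.30°.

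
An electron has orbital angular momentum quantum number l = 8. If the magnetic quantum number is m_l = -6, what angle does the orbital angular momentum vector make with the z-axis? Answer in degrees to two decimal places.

|L| = √(l(l+1)) ℏ = 6√2 ℏ.
L_z = m_l ℏ = −6ℏ.
cos θ = L_z/|L| = -6/√72, so θ ≈ 135.00°.

θ ≈ 135.00°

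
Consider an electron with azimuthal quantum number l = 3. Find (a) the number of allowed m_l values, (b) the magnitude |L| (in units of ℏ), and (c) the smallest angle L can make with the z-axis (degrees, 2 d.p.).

7 values; |L| = 2√3 ℏ ≈ 3.464ℏ; θ_min ≈ 30.00°

There are 2l+1 = 7 values of m_l.
|L| = ℏ√(3·4) = 2√3 ℏ ≈ 3.464ℏ.
cos θ_min = 3/√12, so θ_min ≈ 30.00°.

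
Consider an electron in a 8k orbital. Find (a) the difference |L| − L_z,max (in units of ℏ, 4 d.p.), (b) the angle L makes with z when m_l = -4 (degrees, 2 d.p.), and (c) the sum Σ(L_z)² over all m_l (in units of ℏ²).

The 8k subshell has l = 7.
|L| − L_z,max = (2√14 − 7)ℏ ≈ 0.4833ℏ.
For m_l = -4: cos θ = -4/√56, θ ≈ 122.31°.
Σ m_l² = 280, so Σ(L_z)² = 280 ℏ².

|L|−L_z,max ≈ 0.4833ℏ; θ(m_l=-4) ≈ 122.31°; Σ(L_z)² = 280 ℏ²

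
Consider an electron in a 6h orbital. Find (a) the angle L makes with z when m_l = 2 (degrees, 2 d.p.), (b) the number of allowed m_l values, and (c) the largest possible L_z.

θ(m_l=2) ≈ 68.58°; 11 values; L_z,max = 5ℏ

The 6h subshell has l = 5.
For m_l = 2: cos θ = 2/√30, θ ≈ 68.58°.
There are 2l+1 = 11 values of m_l.
L_z,max = lℏ = 5ℏ.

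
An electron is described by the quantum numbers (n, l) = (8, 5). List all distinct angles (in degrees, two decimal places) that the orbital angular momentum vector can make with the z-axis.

|L|² = l(l+1)ℏ² = 30ℏ², so |L| = √30 ℏ.
cos θ = m_l/√30 for each m_l ∈ {-5, -4, -3, -2, -1, 0, 1, 2, 3, 4, 5}.

θ ∈ {24.09°, 43.09°, 56.79°, 68.58°, 79.48°, 90.00°, 100.52°, 111.42°, 123.21°, 136.91°, 155.91°}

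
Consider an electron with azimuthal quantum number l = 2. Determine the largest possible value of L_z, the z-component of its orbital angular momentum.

L_z = m_l ℏ with m_l ∈ {−2, …, 2}; the maximum is m_l = 2.

L_z,max = 2ℏ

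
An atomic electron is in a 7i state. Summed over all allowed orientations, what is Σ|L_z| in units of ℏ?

For 7i, l = 6.
m_l ∈ {-6, -5, -4, -3, -2, -1, 0, 1, 2, 3, 4, 5, 6}.
Σ|m_l| = 2·6(6+1)/2 = 42.

Σ|L_z| = 42 ℏ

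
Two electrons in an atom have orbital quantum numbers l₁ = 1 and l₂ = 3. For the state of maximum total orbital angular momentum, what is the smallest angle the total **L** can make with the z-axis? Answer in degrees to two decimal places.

θ_min ≈ 26.57°

Angular momentum addition gives L = |l₁ − l₂|, …, l₁ + l₂.
So L can be 2, 3, 4.
The maximum is L = 4, with |L_tot| = ℏ√(4·5) = 2√5 ℏ.
The minimum angle with z is arccos(4/√20) ≈ 26.57°.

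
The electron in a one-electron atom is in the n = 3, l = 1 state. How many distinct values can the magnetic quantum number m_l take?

3

The number of m_l values is 2l + 1 = 2·1 + 1 = 3.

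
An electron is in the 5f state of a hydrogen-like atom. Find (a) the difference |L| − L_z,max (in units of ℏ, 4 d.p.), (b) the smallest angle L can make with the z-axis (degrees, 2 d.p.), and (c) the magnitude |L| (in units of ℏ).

The 5f subshell has l = 3.
|L| − L_z,max = (2√3 − 3)ℏ ≈ 0.4641ℏ.
cos θ_min = 3/√12, so θ_min ≈ 30.00°.
|L| = ℏ√(3·4) = 2√3 ℏ ≈ 3.464ℏ.

|L|−L_z,max ≈ 0.4641ℏ; θ_min ≈ 30.00°; |L| = 2√3 ℏ ≈ 3.464ℏ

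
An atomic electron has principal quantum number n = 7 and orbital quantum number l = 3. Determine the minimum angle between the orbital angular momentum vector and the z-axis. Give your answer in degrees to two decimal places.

|L| = ℏ√(l(l+1)) = 2√3 ℏ.
The smallest angle corresponds to the largest L_z, i.e. m_l = l = 3, giving L_z = 3ℏ.
cos θ_min = 3/√12, so θ_min ≈ 30.00°.

θ_min ≈ 30.00°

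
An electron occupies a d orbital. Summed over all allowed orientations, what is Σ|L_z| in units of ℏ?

Σ|L_z| = 6 ℏ

A d state has l = 2.
m_l runs from −2 to 2, i.e. {-2, -1, 0, 1, 2}.
Σ|m_l| = 2·2(2+1)/2 = 6.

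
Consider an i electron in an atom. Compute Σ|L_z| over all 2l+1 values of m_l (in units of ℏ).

Σ|L_z| = 42 ℏ

The letter i corresponds to l = 6.
m_l ∈ {-6, -5, -4, -3, -2, -1, 0, 1, 2, 3, 4, 5, 6}.
Σ|m_l| = l(l+1) = 42.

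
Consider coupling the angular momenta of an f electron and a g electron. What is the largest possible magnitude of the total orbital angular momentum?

|L_tot|_max = 2√14 ℏ ≈ 7.483ℏ

The total orbital quantum number L ranges from |l₁ − l₂| to l₁ + l₂ in integer steps.
So L can be 1, 2, 3, 4, 5, 6, 7.
The largest magnitude corresponds to L = 7: |L_tot| = ℏ√(7·8) = 2√14 ℏ.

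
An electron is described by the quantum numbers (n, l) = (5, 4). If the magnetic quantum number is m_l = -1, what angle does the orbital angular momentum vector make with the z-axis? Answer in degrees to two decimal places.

θ ≈ 102.92°

|L| = ℏ√(l(l+1)) = 2√5 ℏ.
L_z = m_l ℏ = −1ℏ.
cos θ = L_z/|L| = -1/√20, so θ ≈ 102.92°.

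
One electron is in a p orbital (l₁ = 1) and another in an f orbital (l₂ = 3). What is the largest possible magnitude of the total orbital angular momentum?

|L_tot|_max = 2√5 ℏ ≈ 4.472ℏ

L runs from |1 − 3| = 2 to 1 + 3 = 4.
L ∈ {2, 3, 4}.
The largest magnitude corresponds to L = 4: |L_tot| = ℏ√(4·5) = 2√5 ℏ.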